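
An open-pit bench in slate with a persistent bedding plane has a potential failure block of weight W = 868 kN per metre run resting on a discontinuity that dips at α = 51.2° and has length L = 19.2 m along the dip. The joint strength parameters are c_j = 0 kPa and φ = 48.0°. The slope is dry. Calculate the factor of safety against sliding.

Resolving the block weight along and normal to the plane and applying the Mohr–Coulomb strength on the joint:
N' = W cosα = 868·cos51.2° = 543.9 kN/m
Driving force T = W sinα = 868·sin51.2° = 676.5 kN/m
Resisting force R = c_j·L + N'·tanφ = 0·19.2 + 543.9·tan48.0° = 0.0 + 604.1 = 604.1 kN/m
FS = R / T = 604.1 / 676.5 = 0.893

FS = 0.89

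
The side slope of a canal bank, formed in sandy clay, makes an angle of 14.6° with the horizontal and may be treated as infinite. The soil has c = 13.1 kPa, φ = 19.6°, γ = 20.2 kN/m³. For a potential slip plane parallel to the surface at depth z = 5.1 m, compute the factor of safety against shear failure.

For an infinite slope with a slip plane parallel to the surface (no pore pressure): FS = [c + γz cos²β tanφ] / [γz sinβ cosβ].
γz = 20.2·5.1 = 103.02 kN/m²
Numerator = 13.1 + 103.02·cos²14.6°·tan19.6° = 13.1 + 103.02·0.9365·0.3561 = 47.453 kPa
Denominator = 103.02·sin14.6°·cos14.6° = 103.02·0.2521·0.9677 = 25.130 kPa
FS = 47.453 / 25.130 = 1.888

FS = 1.89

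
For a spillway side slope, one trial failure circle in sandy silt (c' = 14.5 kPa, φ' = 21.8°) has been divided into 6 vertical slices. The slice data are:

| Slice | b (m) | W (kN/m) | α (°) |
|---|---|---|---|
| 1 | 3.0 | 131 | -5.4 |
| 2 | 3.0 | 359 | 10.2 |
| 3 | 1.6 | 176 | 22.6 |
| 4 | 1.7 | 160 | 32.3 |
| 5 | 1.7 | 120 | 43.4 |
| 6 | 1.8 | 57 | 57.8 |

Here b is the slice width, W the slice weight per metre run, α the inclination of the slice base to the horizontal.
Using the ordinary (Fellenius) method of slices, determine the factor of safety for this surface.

FS = 1.74

Ordinary method of slices: FS = Σ[c'·Δl_i + (W_i cosα_i)·tanφ'] / Σ W_i sinα_i, with Δl_i = b_i / cosα_i.
Slice 1: Δl = 3.0/cos(-5.4°) = 3.013 m; N'_1 = 131·cos(-5.4°) = 130.4; c'Δl = 43.69; W sinα = -12.3
Slice 2: Δl = 3.0/cos10.2° = 3.048 m; N'_2 = 359·cos10.2° = 353.3; c'Δl = 44.20; W sinα = 63.6
Slice 3: Δl = 1.6/cos22.6° = 1.733 m; N'_3 = 176·cos22.6° = 162.5; c'Δl = 25.13; W sinα = 67.6
Slice 4: Δl = 1.7/cos32.3° = 2.011 m; N'_4 = 160·cos32.3° = 135.2; c'Δl = 29.16; W sinα = 85.5
Slice 5: Δl = 1.7/cos43.4° = 2.340 m; N'_5 = 120·cos43.4° = 87.2; c'Δl = 33.93; W sinα = 82.5
Slice 6: Δl = 1.8/cos57.8° = 3.378 m; N'_6 = 57·cos57.8° = 30.4; c'Δl = 48.98; W sinα = 48.2
Σc'Δl = 225.1 kN/m; ΣN' = 899.0 kN/m; ΣW sinα = 335.1 kN/m
Resisting = 225.1 + 899.0·tan21.8° = 225.1 + 359.6 = 584.7 kN/m
FS = 584.7 / 335.1 = 1.745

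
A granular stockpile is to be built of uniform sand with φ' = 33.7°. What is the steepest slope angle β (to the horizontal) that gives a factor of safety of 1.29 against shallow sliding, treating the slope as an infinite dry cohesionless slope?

β = 27.3°

For an infinite dry cohesionless slope FS = tanφ'/tanβ, so tanβ = tanφ' / FS.
tanβ = tan33.7° / 1.29 = 0.6669 / 1.29 = 0.5170
β = arctan(0.5170) = 27.34°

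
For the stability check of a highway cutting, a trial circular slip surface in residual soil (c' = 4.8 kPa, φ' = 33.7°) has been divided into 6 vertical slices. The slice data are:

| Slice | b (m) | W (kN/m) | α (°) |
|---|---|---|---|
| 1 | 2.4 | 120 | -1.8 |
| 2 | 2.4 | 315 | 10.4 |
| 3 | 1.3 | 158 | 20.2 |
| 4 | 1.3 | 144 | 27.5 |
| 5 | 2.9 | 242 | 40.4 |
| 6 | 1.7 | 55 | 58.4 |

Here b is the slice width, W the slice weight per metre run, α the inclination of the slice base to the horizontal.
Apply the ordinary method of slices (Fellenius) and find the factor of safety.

FS = 1.81

Ordinary method of slices: FS = Σ[c'·Δl_i + (W_i cosα_i)·tanφ'] / Σ W_i sinα_i, with Δl_i = b_i / cosα_i.
Slice 1: Δl = 2.4/cos(-1.8°) = 2.401 m; N'_1 = 120·cos(-1.8°) = 119.9; c'Δl = 11.53; W sinα = -3.8
Slice 2: Δl = 2.4/cos10.4° = 2.440 m; N'_2 = 315·cos10.4° = 309.8; c'Δl = 11.71; W sinα = 56.9
Slice 3: Δl = 1.3/cos20.2° = 1.385 m; N'_3 = 158·cos20.2° = 148.3; c'Δl = 6.65; W sinα = 54.6
Slice 4: Δl = 1.3/cos27.5° = 1.466 m; N'_4 = 144·cos27.5° = 127.7; c'Δl = 7.03; W sinα = 66.5
Slice 5: Δl = 2.9/cos40.4° = 3.808 m; N'_5 = 242·cos40.4° = 184.3; c'Δl = 18.28; W sinα = 156.8
Slice 6: Δl = 1.7/cos58.4° = 3.244 m; N'_6 = 55·cos58.4° = 28.8; c'Δl = 15.57; W sinα = 46.8
Σc'Δl = 70.8 kN/m; ΣN' = 918.9 kN/m; ΣW sinα = 377.8 kN/m
Resisting = 70.8 + 918.9·tan33.7° = 70.8 + 612.8 = 683.6 kN/m
FS = 683.6 / 377.8 = 1.809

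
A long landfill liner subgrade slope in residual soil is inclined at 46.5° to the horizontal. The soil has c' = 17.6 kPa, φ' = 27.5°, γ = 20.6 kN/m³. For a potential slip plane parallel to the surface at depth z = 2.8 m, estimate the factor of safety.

For an infinite slope with a slip plane parallel to the surface (no pore pressure): FS = [c' + γz cos²β tanφ'] / [γz sinβ cosβ].
γz = 20.6·2.8 = 57.68 kN/m²
Numerator = 17.6 + 57.68·cos²46.5°·tan27.5° = 17.6 + 57.68·0.4738·0.5206 = 31.827 kPa
Denominator = 57.68·sin46.5°·cos46.5° = 57.68·0.7254·0.6884 = 28.800 kPa
FS = 31.827 / 28.800 = 1.105

FS = 1.11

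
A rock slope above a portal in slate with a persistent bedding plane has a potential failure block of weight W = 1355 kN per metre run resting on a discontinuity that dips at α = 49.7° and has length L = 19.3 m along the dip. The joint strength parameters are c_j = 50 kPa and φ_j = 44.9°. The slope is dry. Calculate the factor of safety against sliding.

FS = 1.78

Resolving the block weight along and normal to the plane and applying the Mohr–Coulomb strength on the joint:
N' = W cosα = 1355·cos49.7° = 876.4 kN/m
Driving force T = W sinα = 1355·sin49.7° = 1033.4 kN/m
Resisting force R = c_j·L + N'·tanφ_j = 50·19.3 + 876.4·tan44.9° = 965.0 + 873.3 = 1838.3 kN/m
FS = R / T = 1838.3 / 1033.4 = 1.779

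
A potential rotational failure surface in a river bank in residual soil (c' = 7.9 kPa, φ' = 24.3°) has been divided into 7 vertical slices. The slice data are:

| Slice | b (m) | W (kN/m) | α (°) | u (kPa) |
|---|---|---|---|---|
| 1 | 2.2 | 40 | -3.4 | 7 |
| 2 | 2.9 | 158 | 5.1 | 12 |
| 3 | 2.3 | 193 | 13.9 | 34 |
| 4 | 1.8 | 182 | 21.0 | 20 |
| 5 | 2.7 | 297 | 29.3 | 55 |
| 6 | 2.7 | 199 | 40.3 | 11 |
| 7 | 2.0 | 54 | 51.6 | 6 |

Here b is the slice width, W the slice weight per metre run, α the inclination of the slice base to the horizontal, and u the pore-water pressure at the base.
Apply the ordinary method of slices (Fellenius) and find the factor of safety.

Ordinary method of slices: FS = Σ[c'·Δl_i + (W_i cosα_i − u_i·Δl_i)·tanφ'] / Σ W_i sinα_i, with Δl_i = b_i / cosα_i.
Slice 1: Δl = 2.2/cos(-3.4°) = 2.204 m; N'_1 = 40·cos(-3.4°) − 7·2.204 = 24.5; c'Δl = 17.41; W sinα = -2.4
Slice 2: Δl = 2.9/cos5.1° = 2.912 m; N'_2 = 158·cos5.1° − 12·2.912 = 122.4; c'Δl = 23.00; W sinα = 14.0
Slice 3: Δl = 2.3/cos13.9° = 2.369 m; N'_3 = 193·cos13.9° − 34·2.369 = 106.8; c'Δl = 18.72; W sinα = 46.4
Slice 4: Δl = 1.8/cos21.0° = 1.928 m; N'_4 = 182·cos21.0° − 20·1.928 = 131.4; c'Δl = 15.23; W sinα = 65.2
Slice 5: Δl = 2.7/cos29.3° = 3.096 m; N'_5 = 297·cos29.3° − 55·3.096 = 88.7; c'Δl = 24.46; W sinα = 145.3
Slice 6: Δl = 2.7/cos40.3° = 3.540 m; N'_6 = 199·cos40.3° − 11·3.540 = 112.8; c'Δl = 27.97; W sinα = 128.7
Slice 7: Δl = 2.0/cos51.6° = 3.220 m; N'_7 = 54·cos51.6° − 6·3.220 = 14.2; c'Δl = 25.44; W sinα = 42.3
Σc'Δl = 152.2 kN/m; ΣN' = 600.8 kN/m; ΣW sinα = 439.6 kN/m
Resisting = 152.2 + 600.8·tan24.3° = 152.2 + 271.3 = 423.5 kN/m
FS = 423.5 / 439.6 = 0.963

FS = 0.96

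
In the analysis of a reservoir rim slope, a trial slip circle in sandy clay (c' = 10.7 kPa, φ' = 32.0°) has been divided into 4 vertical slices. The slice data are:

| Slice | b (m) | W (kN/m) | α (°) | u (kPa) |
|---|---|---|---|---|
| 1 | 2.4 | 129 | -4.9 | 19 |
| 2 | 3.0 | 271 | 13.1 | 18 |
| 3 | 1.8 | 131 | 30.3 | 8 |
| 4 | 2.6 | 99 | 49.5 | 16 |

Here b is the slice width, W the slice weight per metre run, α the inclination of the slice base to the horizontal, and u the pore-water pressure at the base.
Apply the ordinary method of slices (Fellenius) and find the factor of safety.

Ordinary method of slices: FS = Σ[c'·Δl_i + (W_i cosα_i − u_i·Δl_i)·tanφ'] / Σ W_i sinα_i, with Δl_i = b_i / cosα_i.
Slice 1: Δl = 2.4/cos(-4.9°) = 2.409 m; N'_1 = 129·cos(-4.9°) − 19·2.409 = 82.8; c'Δl = 25.77; W sinα = -11.0
Slice 2: Δl = 3.0/cos13.1° = 3.080 m; N'_2 = 271·cos13.1° − 18·3.080 = 208.5; c'Δl = 32.96; W sinα = 61.4
Slice 3: Δl = 1.8/cos30.3° = 2.085 m; N'_3 = 131·cos30.3° − 8·2.085 = 96.4; c'Δl = 22.31; W sinα = 66.1
Slice 4: Δl = 2.6/cos49.5° = 4.003 m; N'_4 = 99·cos49.5° − 16·4.003 = 0.2; c'Δl = 42.84; W sinα = 75.3
Σc'Δl = 123.9 kN/m; ΣN' = 387.9 kN/m; ΣW sinα = 191.8 kN/m
Resisting = 123.9 + 387.9·tan32.0° = 123.9 + 242.4 = 366.3 kN/m
FS = 366.3 / 191.8 = 1.910

FS = 1.91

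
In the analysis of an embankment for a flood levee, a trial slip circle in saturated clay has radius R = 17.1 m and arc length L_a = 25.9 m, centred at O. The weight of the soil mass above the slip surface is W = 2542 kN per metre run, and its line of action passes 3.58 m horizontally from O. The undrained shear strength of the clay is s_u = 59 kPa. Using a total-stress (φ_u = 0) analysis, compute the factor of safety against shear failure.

FS = 2.87

Taking moments about the centre O, the resisting moment is provided by the undrained shear strength acting along the arc:
M_R = s_u·L_a·R = 59·25.90·17.1 = 26130.5 kN·m/m
M_D = W·d = 2542·3.58 = 9100.4 kN·m/m
FS = M_R / M_D = 26130.5 / 9100.4 = 2.871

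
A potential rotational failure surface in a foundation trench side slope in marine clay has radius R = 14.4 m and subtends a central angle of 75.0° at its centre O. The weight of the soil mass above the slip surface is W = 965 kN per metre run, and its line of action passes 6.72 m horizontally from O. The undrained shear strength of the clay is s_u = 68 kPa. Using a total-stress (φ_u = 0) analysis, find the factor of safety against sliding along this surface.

FS = 2.85

Taking moments about the centre O, the resisting moment is provided by the undrained shear strength acting along the arc:
Arc length L_a = R·θ = 14.4·(75.0°·π/180) = 14.4·1.3090 = 18.85 m
M_R = s_u·L_a·R = 68·18.85·14.4 = 18457.5 kN·m/m
M_D = W·d = 965·6.72 = 6484.8 kN·m/m
FS = M_R / M_D = 18457.5 / 6484.8 = 2.846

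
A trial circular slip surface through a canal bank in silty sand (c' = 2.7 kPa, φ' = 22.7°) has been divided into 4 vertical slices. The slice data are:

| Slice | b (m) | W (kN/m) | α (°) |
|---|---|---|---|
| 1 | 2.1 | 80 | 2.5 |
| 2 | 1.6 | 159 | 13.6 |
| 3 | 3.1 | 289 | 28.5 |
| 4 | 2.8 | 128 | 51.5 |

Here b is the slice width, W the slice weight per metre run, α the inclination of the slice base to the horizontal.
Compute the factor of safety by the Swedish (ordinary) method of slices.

Ordinary method of slices: FS = Σ[c'·Δl_i + (W_i cosα_i)·tanφ'] / Σ W_i sinα_i, with Δl_i = b_i / cosα_i.
Slice 1: Δl = 2.1/cos2.5° = 2.102 m; N'_1 = 80·cos2.5° = 79.9; c'Δl = 5.68; W sinα = 3.5
Slice 2: Δl = 1.6/cos13.6° = 1.646 m; N'_2 = 159·cos13.6° = 154.5; c'Δl = 4.44; W sinα = 37.4
Slice 3: Δl = 3.1/cos28.5° = 3.527 m; N'_3 = 289·cos28.5° = 254.0; c'Δl = 9.52; W sinα = 137.9
Slice 4: Δl = 2.8/cos51.5° = 4.498 m; N'_4 = 128·cos51.5° = 79.7; c'Δl = 12.14; W sinα = 100.2
Σc'Δl = 31.8 kN/m; ΣN' = 568.1 kN/m; ΣW sinα = 278.9 kN/m
Resisting = 31.8 + 568.1·tan22.7° = 31.8 + 237.7 = 269.4 kN/m
FS = 269.4 / 278.9 = 0.966

FS = 0.97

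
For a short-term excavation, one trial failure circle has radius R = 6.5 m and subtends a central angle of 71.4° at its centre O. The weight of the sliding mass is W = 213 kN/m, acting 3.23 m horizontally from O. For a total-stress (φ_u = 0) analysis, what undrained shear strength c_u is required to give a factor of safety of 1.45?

c_u = 18.9 kPa

FS = c_u·L_a·R / (W·d), so c_u = FS·W·d / (L_a·R).
Arc length L_a = R·θ = 6.5·(71.4°·π/180) = 6.5·1.2462 = 8.10 m
c_u = 1.45·213·3.23 / (8.10·6.5) = 997.6 / 52.65 = 18.95 kPa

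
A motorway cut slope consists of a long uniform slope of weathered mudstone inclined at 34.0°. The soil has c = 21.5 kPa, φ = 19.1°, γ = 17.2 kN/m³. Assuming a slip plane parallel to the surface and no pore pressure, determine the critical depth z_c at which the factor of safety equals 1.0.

Setting FS = 1.00 in FS = [c + γz cos²β tanφ] / [γz sinβ cosβ] and solving for z:
z = c / [γ cosβ (FS·sinβ − cosβ·tanφ)]
  = 21.5 / [17.2·cos34.0°·(1.00·sin34.0° − cos34.0°·tan19.1°)]
  = 21.5 / [17.2·0.8290·(1.00·0.5592 − 0.8290·0.3463)]
  = 21.5 / 3.8802 = 5.541 m

z_c = 5.54 m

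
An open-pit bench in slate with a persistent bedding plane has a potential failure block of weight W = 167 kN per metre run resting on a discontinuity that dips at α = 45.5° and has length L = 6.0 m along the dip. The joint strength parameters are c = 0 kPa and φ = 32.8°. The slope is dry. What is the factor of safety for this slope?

FS = 0.63

Resolving the block weight along and normal to the plane and applying the Mohr–Coulomb strength on the joint:
N' = W cosα = 167·cos45.5° = 117.1 kN/m
Driving force T = W sinα = 167·sin45.5° = 119.1 kN/m
Resisting force R = c·L + N'·tanφ = 0·6.0 + 117.1·tan32.8° = 0.0 + 75.4 = 75.4 kN/m
FS = R / T = 75.4 / 119.1 = 0.633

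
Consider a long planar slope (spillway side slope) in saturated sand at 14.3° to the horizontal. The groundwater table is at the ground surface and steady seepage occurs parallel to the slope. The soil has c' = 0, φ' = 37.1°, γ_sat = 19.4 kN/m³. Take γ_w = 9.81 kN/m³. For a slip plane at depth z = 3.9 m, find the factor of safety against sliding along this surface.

FS = 1.47

With seepage parallel to the slope and the water table at the surface, the effective normal stress on the slip plane uses the buoyant unit weight γ' = γ_sat − γ_w while the driving shear stress uses γ_sat:
FS = [c' + γ' z cos²β tanφ'] / [γ_sat z sinβ cosβ]
(For c' = 0 this reduces to FS = (γ'/γ_sat)·tanφ'/tanβ.)
γ' = 19.4 − 9.81 = 9.59 kN/m³
Numerator = 0.0 + 9.59·3.9·cos²14.3°·tan37.1° = 0.0 + 9.59·3.9·0.9390·0.7563 = 26.560 kPa
Denominator = 19.4·3.9·sin14.3°·cos14.3° = 19.4·3.9·0.2470·0.9690 = 18.109 kPa
FS = 26.560 / 18.109 = 1.467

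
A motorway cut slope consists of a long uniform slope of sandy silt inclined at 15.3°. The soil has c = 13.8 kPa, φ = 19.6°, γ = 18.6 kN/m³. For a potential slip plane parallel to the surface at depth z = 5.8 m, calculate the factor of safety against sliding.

For an infinite slope with a slip plane parallel to the surface (no pore pressure): FS = [c + γz cos²β tanφ] / [γz sinβ cosβ].
γz = 18.6·5.8 = 107.88 kN/m²
Numerator = 13.8 + 107.88·cos²15.3°·tan19.6° = 13.8 + 107.88·0.9304·0.3561 = 49.540 kPa
Denominator = 107.88·sin15.3°·cos15.3° = 107.88·0.2639·0.9646 = 27.458 kPa
FS = 49.540 / 27.458 = 1.804

FS = 1.80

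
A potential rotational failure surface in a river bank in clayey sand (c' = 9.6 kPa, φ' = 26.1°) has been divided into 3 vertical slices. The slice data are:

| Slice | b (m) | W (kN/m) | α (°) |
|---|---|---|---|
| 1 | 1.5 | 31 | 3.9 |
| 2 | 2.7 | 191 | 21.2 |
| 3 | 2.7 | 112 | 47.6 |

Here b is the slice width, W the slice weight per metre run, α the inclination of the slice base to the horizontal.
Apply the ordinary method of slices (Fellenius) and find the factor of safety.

FS = 1.43

Ordinary method of slices: FS = Σ[c'·Δl_i + (W_i cosα_i)·tanφ'] / Σ W_i sinα_i, with Δl_i = b_i / cosα_i.
Slice 1: Δl = 1.5/cos3.9° = 1.503 m; N'_1 = 31·cos3.9° = 30.9; c'Δl = 14.43; W sinα = 2.1
Slice 2: Δl = 2.7/cos21.2° = 2.896 m; N'_2 = 191·cos21.2° = 178.1; c'Δl = 27.80; W sinα = 69.1
Slice 3: Δl = 2.7/cos47.6° = 4.004 m; N'_3 = 112·cos47.6° = 75.5; c'Δl = 38.44; W sinα = 82.7
Σc'Δl = 80.7 kN/m; ΣN' = 284.5 kN/m; ΣW sinα = 153.9 kN/m
Resisting = 80.7 + 284.5·tan26.1° = 80.7 + 139.4 = 220.1 kN/m
FS = 220.1 / 153.9 = 1.430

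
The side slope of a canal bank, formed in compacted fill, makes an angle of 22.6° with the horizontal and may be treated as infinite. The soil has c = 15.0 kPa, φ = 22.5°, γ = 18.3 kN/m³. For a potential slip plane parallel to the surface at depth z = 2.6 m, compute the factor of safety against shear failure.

For an infinite slope with a slip plane parallel to the surface (no pore pressure): FS = [c + γz cos²β tanφ] / [γz sinβ cosβ].
γz = 18.3·2.6 = 47.58 kN/m²
Numerator = 15.0 + 47.58·cos²22.6°·tan22.5° = 15.0 + 47.58·0.8523·0.4142 = 31.798 kPa
Denominator = 47.58·sin22.6°·cos22.6° = 47.58·0.3843·0.9232 = 16.881 kPa
FS = 31.798 / 16.881 = 1.884

FS = 1.88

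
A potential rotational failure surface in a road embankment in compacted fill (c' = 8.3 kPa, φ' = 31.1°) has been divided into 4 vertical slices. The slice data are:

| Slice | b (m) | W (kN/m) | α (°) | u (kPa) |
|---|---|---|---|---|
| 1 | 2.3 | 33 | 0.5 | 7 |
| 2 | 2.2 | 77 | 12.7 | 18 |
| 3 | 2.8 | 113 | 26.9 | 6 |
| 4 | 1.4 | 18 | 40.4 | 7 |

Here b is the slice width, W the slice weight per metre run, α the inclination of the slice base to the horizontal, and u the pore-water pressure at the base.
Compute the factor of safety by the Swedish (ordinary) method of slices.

FS = 2.00

Ordinary method of slices: FS = Σ[c'·Δl_i + (W_i cosα_i − u_i·Δl_i)·tanφ'] / Σ W_i sinα_i, with Δl_i = b_i / cosα_i.
Slice 1: Δl = 2.3/cos0.5° = 2.300 m; N'_1 = 33·cos0.5° − 7·2.300 = 16.9; c'Δl = 19.09; W sinα = 0.3
Slice 2: Δl = 2.2/cos12.7° = 2.255 m; N'_2 = 77·cos12.7° − 18·2.255 = 34.5; c'Δl = 18.72; W sinα = 16.9
Slice 3: Δl = 2.8/cos26.9° = 3.140 m; N'_3 = 113·cos26.9° − 6·3.140 = 81.9; c'Δl = 26.06; W sinα = 51.1
Slice 4: Δl = 1.4/cos40.4° = 1.838 m; N'_4 = 18·cos40.4° − 7·1.838 = 0.8; c'Δl = 15.26; W sinα = 11.7
Σc'Δl = 79.1 kN/m; ΣN' = 134.2 kN/m; ΣW sinα = 80.0 kN/m
Resisting = 79.1 + 134.2·tan31.1° = 79.1 + 81.0 = 160.1 kN/m
FS = 160.1 / 80.0 = 2.001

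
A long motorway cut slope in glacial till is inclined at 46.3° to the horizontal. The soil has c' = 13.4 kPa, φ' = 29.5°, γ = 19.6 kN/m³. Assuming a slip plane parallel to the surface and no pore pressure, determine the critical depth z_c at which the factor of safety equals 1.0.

z_c = 2.98 m

Setting FS = 1.00 in FS = [c' + γz cos²β tanφ'] / [γz sinβ cosβ] and solving for z:
z = c' / [γ cosβ (FS·sinβ − cosβ·tanφ')]
  = 13.4 / [19.6·cos46.3°·(1.00·sin46.3° − cos46.3°·tan29.5°)]
  = 13.4 / [19.6·0.6909·(1.00·0.7230 − 0.6909·0.5658)]
  = 13.4 / 4.4969 = 2.980 m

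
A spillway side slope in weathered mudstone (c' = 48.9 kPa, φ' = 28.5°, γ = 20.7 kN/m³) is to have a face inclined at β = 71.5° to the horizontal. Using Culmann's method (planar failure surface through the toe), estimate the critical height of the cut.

Culmann's analysis gives the critical failure plane at α_cr = (β + φ')/2 = (71.5 + 28.5)/2 = 50.0°, and the critical height
H_c = (4c'/γ) · sinβ cosφ' / [1 − cos(β − φ')]
    = (4·48.9/20.7) · sin71.5°·cos28.5° / [1 − cos(43.0°)]
    = 9.449 · 0.9483·0.8788 / [1 − 0.7314]
    = 9.449 · 0.8334 / 0.2686
    = 29.31 m

H_c = 29.31 m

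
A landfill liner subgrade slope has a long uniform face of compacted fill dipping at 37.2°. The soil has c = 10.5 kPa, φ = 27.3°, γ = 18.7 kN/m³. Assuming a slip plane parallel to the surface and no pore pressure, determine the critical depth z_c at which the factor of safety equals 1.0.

z_c = 3.64 m

Setting FS = 1.00 in FS = [c + γz cos²β tanφ] / [γz sinβ cosβ] and solving for z:
z = c / [γ cosβ (FS·sinβ − cosβ·tanφ)]
  = 10.5 / [18.7·cos37.2°·(1.00·sin37.2° − cos37.2°·tan27.3°)]
  = 10.5 / [18.7·0.7965·(1.00·0.6046 − 0.7965·0.5161)]
  = 10.5 / 2.8819 = 3.643 m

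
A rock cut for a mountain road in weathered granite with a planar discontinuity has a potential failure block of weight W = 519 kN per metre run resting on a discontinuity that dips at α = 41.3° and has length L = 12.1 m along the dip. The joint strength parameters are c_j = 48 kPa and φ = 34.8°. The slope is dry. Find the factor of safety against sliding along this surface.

Resolving the block weight along and normal to the plane and applying the Mohr–Coulomb strength on the joint:
N' = W cosα = 519·cos41.3° = 389.9 kN/m
Driving force T = W sinα = 519·sin41.3° = 342.5 kN/m
Resisting force R = c_j·L + N'·tanφ = 48·12.1 + 389.9·tan34.8° = 580.8 + 271.0 = 851.8 kN/m
FS = R / T = 851.8 / 342.5 = 2.487

FS = 2.49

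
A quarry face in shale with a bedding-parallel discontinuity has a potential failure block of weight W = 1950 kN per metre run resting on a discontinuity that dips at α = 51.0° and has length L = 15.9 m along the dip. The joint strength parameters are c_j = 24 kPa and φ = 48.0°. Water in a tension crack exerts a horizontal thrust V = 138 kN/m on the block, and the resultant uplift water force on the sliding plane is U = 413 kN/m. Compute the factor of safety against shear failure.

FS = 0.73

Resolving the block weight along and normal to the plane and applying the Mohr–Coulomb strength on the joint:
N' = W cosα − U − V sinα = 1950·cos51.0° − 413 − 138·sin51.0° = 706.9 kN/m
Driving force T = W sinα + V cosα = 1950·sin51.0° + 138·cos51.0° = 1602.3 kN/m
Resisting force R = c_j·L + N'·tanφ = 24·15.9 + 706.9·tan48.0° = 381.6 + 785.1 = 1166.7 kN/m
FS = R / T = 1166.7 / 1602.3 = 0.728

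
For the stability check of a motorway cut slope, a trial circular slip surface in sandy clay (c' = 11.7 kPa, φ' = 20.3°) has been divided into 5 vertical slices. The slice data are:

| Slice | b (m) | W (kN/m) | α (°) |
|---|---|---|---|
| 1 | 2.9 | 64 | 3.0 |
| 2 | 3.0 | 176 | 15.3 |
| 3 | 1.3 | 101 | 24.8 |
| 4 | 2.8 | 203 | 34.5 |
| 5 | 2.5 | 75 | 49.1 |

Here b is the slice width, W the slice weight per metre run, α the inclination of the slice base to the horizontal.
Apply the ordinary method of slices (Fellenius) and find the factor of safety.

FS = 1.41

Ordinary method of slices: FS = Σ[c'·Δl_i + (W_i cosα_i)·tanφ'] / Σ W_i sinα_i, with Δl_i = b_i / cosα_i.
Slice 1: Δl = 2.9/cos3.0° = 2.904 m; N'_1 = 64·cos3.0° = 63.9; c'Δl = 33.98; W sinα = 3.3
Slice 2: Δl = 3.0/cos15.3° = 3.110 m; N'_2 = 176·cos15.3° = 169.8; c'Δl = 36.39; W sinα = 46.4
Slice 3: Δl = 1.3/cos24.8° = 1.432 m; N'_3 = 101·cos24.8° = 91.7; c'Δl = 16.76; W sinα = 42.4
Slice 4: Δl = 2.8/cos34.5° = 3.398 m; N'_4 = 203·cos34.5° = 167.3; c'Δl = 39.75; W sinα = 115.0
Slice 5: Δl = 2.5/cos49.1° = 3.818 m; N'_5 = 75·cos49.1° = 49.1; c'Δl = 44.67; W sinα = 56.7
Σc'Δl = 171.5 kN/m; ΣN' = 541.8 kN/m; ΣW sinα = 263.8 kN/m
Resisting = 171.5 + 541.8·tan20.3° = 171.5 + 200.4 = 372.0 kN/m
FS = 372.0 / 263.8 = 1.410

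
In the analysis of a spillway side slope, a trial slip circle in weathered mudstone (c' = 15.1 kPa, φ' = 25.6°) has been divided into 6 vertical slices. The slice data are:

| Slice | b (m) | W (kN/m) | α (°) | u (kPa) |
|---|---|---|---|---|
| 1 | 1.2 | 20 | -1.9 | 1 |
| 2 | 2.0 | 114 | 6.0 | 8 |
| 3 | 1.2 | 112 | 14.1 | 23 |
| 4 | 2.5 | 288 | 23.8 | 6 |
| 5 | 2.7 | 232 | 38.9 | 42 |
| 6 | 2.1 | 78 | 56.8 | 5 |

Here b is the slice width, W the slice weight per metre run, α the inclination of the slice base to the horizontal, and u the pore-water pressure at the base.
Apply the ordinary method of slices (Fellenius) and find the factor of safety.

FS = 1.26

Ordinary method of slices: FS = Σ[c'·Δl_i + (W_i cosα_i − u_i·Δl_i)·tanφ'] / Σ W_i sinα_i, with Δl_i = b_i / cosα_i.
Slice 1: Δl = 1.2/cos(-1.9°) = 1.201 m; N'_1 = 20·cos(-1.9°) − 1·1.201 = 18.8; c'Δl = 18.13; W sinα = -0.7
Slice 2: Δl = 2.0/cos6.0° = 2.011 m; N'_2 = 114·cos6.0° − 8·2.011 = 97.3; c'Δl = 30.37; W sinα = 11.9
Slice 3: Δl = 1.2/cos14.1° = 1.237 m; N'_3 = 112·cos14.1° − 23·1.237 = 80.2; c'Δl = 18.68; W sinα = 27.3
Slice 4: Δl = 2.5/cos23.8° = 2.732 m; N'_4 = 288·cos23.8° − 6·2.732 = 247.1; c'Δl = 41.26; W sinα = 116.2
Slice 5: Δl = 2.7/cos38.9° = 3.469 m; N'_5 = 232·cos38.9° − 42·3.469 = 34.8; c'Δl = 52.39; W sinα = 145.7
Slice 6: Δl = 2.1/cos56.8° = 3.835 m; N'_6 = 78·cos56.8° − 5·3.835 = 23.5; c'Δl = 57.91; W sinα = 65.3
Σc'Δl = 218.7 kN/m; ΣN' = 501.7 kN/m; ΣW sinα = 365.7 kN/m
Resisting = 218.7 + 501.7·tan25.6° = 218.7 + 240.4 = 459.1 kN/m
FS = 459.1 / 365.7 = 1.255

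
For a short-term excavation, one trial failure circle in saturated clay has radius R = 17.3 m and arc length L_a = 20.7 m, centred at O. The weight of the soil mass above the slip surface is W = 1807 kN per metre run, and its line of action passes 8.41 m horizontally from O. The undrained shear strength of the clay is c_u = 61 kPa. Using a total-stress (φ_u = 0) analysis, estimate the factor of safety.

Taking moments about the centre O, the resisting moment is provided by the undrained shear strength acting along the arc:
M_R = c_u·L_a·R = 61·20.70·17.3 = 21844.7 kN·m/m
M_D = W·d = 1807·8.41 = 15196.9 kN·m/m
FS = M_R / M_D = 21844.7 / 15196.9 = 1.437

FS = 1.44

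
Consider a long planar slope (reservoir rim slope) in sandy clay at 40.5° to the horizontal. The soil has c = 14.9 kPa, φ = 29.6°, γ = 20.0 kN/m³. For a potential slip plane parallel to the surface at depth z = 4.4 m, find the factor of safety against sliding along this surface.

For an infinite slope with a slip plane parallel to the surface (no pore pressure): FS = [c + γz cos²β tanφ] / [γz sinβ cosβ].
γz = 20.0·4.4 = 88.00 kN/m²
Numerator = 14.9 + 88.00·cos²40.5°·tan29.6° = 14.9 + 88.00·0.5782·0.5681 = 43.806 kPa
Denominator = 88.00·sin40.5°·cos40.5° = 88.00·0.6494·0.7604 = 43.458 kPa
FS = 43.806 / 43.458 = 1.008

FS = 1.01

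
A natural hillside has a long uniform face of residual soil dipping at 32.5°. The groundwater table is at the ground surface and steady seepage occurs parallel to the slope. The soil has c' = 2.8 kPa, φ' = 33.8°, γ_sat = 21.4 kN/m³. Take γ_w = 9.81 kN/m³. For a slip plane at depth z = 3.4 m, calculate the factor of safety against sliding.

With seepage parallel to the slope and the water table at the surface, the effective normal stress on the slip plane uses the buoyant unit weight γ' = γ_sat − γ_w while the driving shear stress uses γ_sat:
FS = [c' + γ' z cos²β tanφ'] / [γ_sat z sinβ cosβ]
γ' = 21.4 − 9.81 = 11.59 kN/m³
Numerator = 2.8 + 11.59·3.4·cos²32.5°·tan33.8° = 2.8 + 11.59·3.4·0.7113·0.6694 = 21.564 kPa
Denominator = 21.4·3.4·sin32.5°·cos32.5° = 21.4·3.4·0.5373·0.8434 = 32.971 kPa
FS = 21.564 / 32.971 = 0.654

FS = 0.65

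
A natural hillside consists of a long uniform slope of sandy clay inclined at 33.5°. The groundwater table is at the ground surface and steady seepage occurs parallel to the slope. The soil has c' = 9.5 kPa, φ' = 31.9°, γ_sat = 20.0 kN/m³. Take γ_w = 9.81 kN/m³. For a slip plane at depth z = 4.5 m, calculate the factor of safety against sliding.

With seepage parallel to the slope and the water table at the surface, the effective normal stress on the slip plane uses the buoyant unit weight γ' = γ_sat − γ_w while the driving shear stress uses γ_sat:
FS = [c' + γ' z cos²β tanφ'] / [γ_sat z sinβ cosβ]
γ' = 20.0 − 9.81 = 10.19 kN/m³
Numerator = 9.5 + 10.19·4.5·cos²33.5°·tan31.9° = 9.5 + 10.19·4.5·0.6954·0.6224 = 29.347 kPa
Denominator = 20.0·4.5·sin33.5°·cos33.5° = 20.0·4.5·0.5519·0.8339 = 41.423 kPa
FS = 29.347 / 41.423 = 0.708

FS = 0.71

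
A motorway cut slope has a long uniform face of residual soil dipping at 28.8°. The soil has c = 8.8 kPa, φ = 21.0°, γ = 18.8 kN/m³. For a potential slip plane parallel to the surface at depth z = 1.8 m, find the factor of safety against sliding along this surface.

FS = 1.31

For an infinite slope with a slip plane parallel to the surface (no pore pressure): FS = [c + γz cos²β tanφ] / [γz sinβ cosβ].
γz = 18.8·1.8 = 33.84 kN/m²
Numerator = 8.8 + 33.84·cos²28.8°·tan21.0° = 8.8 + 33.84·0.7679·0.3839 = 18.775 kPa
Denominator = 33.84·sin28.8°·cos28.8° = 33.84·0.4818·0.8763 = 14.286 kPa
FS = 18.775 / 14.286 = 1.314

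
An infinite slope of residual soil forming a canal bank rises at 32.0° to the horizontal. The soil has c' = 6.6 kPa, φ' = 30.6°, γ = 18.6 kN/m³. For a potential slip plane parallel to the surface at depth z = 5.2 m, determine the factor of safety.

For an infinite slope with a slip plane parallel to the surface (no pore pressure): FS = [c' + γz cos²β tanφ'] / [γz sinβ cosβ].
γz = 18.6·5.2 = 96.72 kN/m²
Numerator = 6.6 + 96.72·cos²32.0°·tan30.6° = 6.6 + 96.72·0.7192·0.5914 = 47.737 kPa
Denominator = 96.72·sin32.0°·cos32.0° = 96.72·0.5299·0.8480 = 43.466 kPa
FS = 47.737 / 43.466 = 1.098

FS = 1.10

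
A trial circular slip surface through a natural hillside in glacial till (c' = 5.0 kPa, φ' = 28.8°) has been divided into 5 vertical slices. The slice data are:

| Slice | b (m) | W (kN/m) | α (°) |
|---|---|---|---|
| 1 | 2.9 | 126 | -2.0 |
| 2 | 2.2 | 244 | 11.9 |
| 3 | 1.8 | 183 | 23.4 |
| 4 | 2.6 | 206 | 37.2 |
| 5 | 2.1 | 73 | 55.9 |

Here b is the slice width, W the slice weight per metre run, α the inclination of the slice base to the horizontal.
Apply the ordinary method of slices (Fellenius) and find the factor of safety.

FS = 1.57

Ordinary method of slices: FS = Σ[c'·Δl_i + (W_i cosα_i)·tanφ'] / Σ W_i sinα_i, with Δl_i = b_i / cosα_i.
Slice 1: Δl = 2.9/cos(-2.0°) = 2.902 m; N'_1 = 126·cos(-2.0°) = 125.9; c'Δl = 14.51; W sinα = -4.4
Slice 2: Δl = 2.2/cos11.9° = 2.248 m; N'_2 = 244·cos11.9° = 238.8; c'Δl = 11.24; W sinα = 50.3
Slice 3: Δl = 1.8/cos23.4° = 1.961 m; N'_3 = 183·cos23.4° = 167.9; c'Δl = 9.81; W sinα = 72.7
Slice 4: Δl = 2.6/cos37.2° = 3.264 m; N'_4 = 206·cos37.2° = 164.1; c'Δl = 16.32; W sinα = 124.5
Slice 5: Δl = 2.1/cos55.9° = 3.746 m; N'_5 = 73·cos55.9° = 40.9; c'Δl = 18.73; W sinα = 60.4
Σc'Δl = 70.6 kN/m; ΣN' = 737.6 kN/m; ΣW sinα = 303.6 kN/m
Resisting = 70.6 + 737.6·tan28.8° = 70.6 + 405.5 = 476.1 kN/m
FS = 476.1 / 303.6 = 1.568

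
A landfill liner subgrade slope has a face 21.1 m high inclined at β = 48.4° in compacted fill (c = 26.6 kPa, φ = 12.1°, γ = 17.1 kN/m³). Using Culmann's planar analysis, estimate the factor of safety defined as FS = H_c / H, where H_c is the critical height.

FS = 1.11

H_c = (4c/γ) · sinβ cosφ / [1 − cos(β − φ)]
    = (4·26.6/17.1) · sin48.4°·cos12.1° / [1 − cos36.3°]
    = 6.222 · 0.7312 / 0.1941 = 23.44 m
FS = H_c / H = 23.44 / 21.1 = 1.111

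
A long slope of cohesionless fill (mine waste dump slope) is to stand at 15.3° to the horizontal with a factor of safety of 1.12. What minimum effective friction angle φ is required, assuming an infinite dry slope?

φ = 17.0°

FS = tanφ/tanβ ⇒ tanφ = FS · tanβ = 1.12 · tan15.3° = 0.3064
φ = arctan(0.3064) = 17.03°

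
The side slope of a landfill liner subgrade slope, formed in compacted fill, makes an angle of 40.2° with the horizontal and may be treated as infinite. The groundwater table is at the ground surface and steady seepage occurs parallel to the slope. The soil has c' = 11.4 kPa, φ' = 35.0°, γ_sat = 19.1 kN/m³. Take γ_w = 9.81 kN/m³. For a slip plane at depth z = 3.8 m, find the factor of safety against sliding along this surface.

With seepage parallel to the slope and the water table at the surface, the effective normal stress on the slip plane uses the buoyant unit weight γ' = γ_sat − γ_w while the driving shear stress uses γ_sat:
FS = [c' + γ' z cos²β tanφ'] / [γ_sat z sinβ cosβ]
γ' = 19.1 − 9.81 = 9.29 kN/m³
Numerator = 11.4 + 9.29·3.8·cos²40.2°·tan35.0° = 11.4 + 9.29·3.8·0.5834·0.7002 = 25.821 kPa
Denominator = 19.1·3.8·sin40.2°·cos40.2° = 19.1·3.8·0.6455·0.7638 = 35.782 kPa
FS = 25.821 / 35.782 = 0.722

FS = 0.72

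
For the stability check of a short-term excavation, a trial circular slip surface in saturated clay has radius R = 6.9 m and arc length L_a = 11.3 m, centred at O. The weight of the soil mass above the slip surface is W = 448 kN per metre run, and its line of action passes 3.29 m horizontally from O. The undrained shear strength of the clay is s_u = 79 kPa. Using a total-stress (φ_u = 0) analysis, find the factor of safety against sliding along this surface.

FS = 4.18

Taking moments about the centre O, the resisting moment is provided by the undrained shear strength acting along the arc:
M_R = s_u·L_a·R = 79·11.30·6.9 = 6159.6 kN·m/m
M_D = W·d = 448·3.29 = 1473.9 kN·m/m
FS = M_R / M_D = 6159.6 / 1473.9 = 4.179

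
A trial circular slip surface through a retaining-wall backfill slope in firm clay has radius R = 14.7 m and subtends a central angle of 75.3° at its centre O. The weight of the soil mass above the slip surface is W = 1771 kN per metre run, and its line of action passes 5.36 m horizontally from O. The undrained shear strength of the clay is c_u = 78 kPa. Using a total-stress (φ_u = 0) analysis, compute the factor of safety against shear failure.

FS = 2.33

Taking moments about the centre O, the resisting moment is provided by the undrained shear strength acting along the arc:
Arc length L_a = R·θ = 14.7·(75.3°·π/180) = 14.7·1.3142 = 19.32 m
M_R = c_u·L_a·R = 78·19.32·14.7 = 22151.4 kN·m/m
M_D = W·d = 1771·5.36 = 9492.6 kN·m/m
FS = M_R / M_D = 22151.4 / 9492.6 = 2.334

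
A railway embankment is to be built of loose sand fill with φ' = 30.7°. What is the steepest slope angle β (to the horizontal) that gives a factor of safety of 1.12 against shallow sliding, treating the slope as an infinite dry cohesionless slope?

For an infinite dry cohesionless slope FS = tanφ'/tanβ, so tanβ = tanφ' / FS.
tanβ = tan30.7° / 1.12 = 0.5938 / 1.12 = 0.5301
β = arctan(0.5301) = 27.93°

β = 27.9°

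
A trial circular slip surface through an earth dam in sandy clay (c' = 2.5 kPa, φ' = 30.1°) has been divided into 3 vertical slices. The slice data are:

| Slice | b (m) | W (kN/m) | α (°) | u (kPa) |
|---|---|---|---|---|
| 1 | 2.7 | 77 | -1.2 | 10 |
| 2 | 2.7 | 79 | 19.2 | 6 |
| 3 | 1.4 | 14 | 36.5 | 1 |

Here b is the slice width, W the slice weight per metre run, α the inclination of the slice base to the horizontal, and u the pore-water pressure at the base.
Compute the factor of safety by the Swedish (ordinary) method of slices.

Ordinary method of slices: FS = Σ[c'·Δl_i + (W_i cosα_i − u_i·Δl_i)·tanφ'] / Σ W_i sinα_i, with Δl_i = b_i / cosα_i.
Slice 1: Δl = 2.7/cos(-1.2°) = 2.701 m; N'_1 = 77·cos(-1.2°) − 10·2.701 = 50.0; c'Δl = 6.75; W sinα = -1.6
Slice 2: Δl = 2.7/cos19.2° = 2.859 m; N'_2 = 79·cos19.2° − 6·2.859 = 57.5; c'Δl = 7.15; W sinα = 26.0
Slice 3: Δl = 1.4/cos36.5° = 1.742 m; N'_3 = 14·cos36.5° − 1·1.742 = 9.5; c'Δl = 4.35; W sinα = 8.3
Σc'Δl = 18.3 kN/m; ΣN' = 116.9 kN/m; ΣW sinα = 32.7 kN/m
Resisting = 18.3 + 116.9·tan30.1° = 18.3 + 67.8 = 86.0 kN/m
FS = 86.0 / 32.7 = 2.632

FS = 2.63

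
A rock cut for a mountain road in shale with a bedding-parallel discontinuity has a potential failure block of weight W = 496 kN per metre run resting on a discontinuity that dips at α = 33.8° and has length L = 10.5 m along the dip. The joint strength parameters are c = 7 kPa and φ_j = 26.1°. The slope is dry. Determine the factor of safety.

FS = 1.00

Resolving the block weight along and normal to the plane and applying the Mohr–Coulomb strength on the joint:
N' = W cosα = 496·cos33.8° = 412.2 kN/m
Driving force T = W sinα = 496·sin33.8° = 275.9 kN/m
Resisting force R = c·L + N'·tanφ_j = 7·10.5 + 412.2·tan26.1° = 73.5 + 201.9 = 275.4 kN/m
FS = R / T = 275.4 / 275.9 = 0.998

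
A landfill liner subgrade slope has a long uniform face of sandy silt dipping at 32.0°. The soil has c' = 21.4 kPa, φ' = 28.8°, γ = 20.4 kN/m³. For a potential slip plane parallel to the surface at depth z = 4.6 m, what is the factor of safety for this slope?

FS = 1.39

For an infinite slope with a slip plane parallel to the surface (no pore pressure): FS = [c' + γz cos²β tanφ'] / [γz sinβ cosβ].
γz = 20.4·4.6 = 93.84 kN/m²
Numerator = 21.4 + 93.84·cos²32.0°·tan28.8° = 21.4 + 93.84·0.7192·0.5498 = 58.502 kPa
Denominator = 93.84·sin32.0°·cos32.0° = 93.84·0.5299·0.8480 = 42.171 kPa
FS = 58.502 / 42.171 = 1.387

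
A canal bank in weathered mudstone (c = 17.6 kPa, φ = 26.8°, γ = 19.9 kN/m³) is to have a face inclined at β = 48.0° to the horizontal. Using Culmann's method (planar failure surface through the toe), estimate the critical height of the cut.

Culmann's analysis gives the critical failure plane at α_cr = (β + φ)/2 = (48.0 + 26.8)/2 = 37.4°, and the critical height
H_c = (4c/γ) · sinβ cosφ / [1 − cos(β − φ)]
    = (4·17.6/19.9) · sin48.0°·cos26.8° / [1 − cos(21.2°)]
    = 3.538 · 0.7431·0.8926 / [1 − 0.9323]
    = 3.538 · 0.6633 / 0.0677
    = 34.67 m

H_c = 34.67 m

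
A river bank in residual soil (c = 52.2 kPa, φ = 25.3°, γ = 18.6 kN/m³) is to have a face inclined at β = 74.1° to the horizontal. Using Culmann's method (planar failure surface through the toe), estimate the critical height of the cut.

Culmann's analysis gives the critical failure plane at α_cr = (β + φ)/2 = (74.1 + 25.3)/2 = 49.7°, and the critical height
H_c = (4c/γ) · sinβ cosφ / [1 − cos(β − φ)]
    = (4·52.2/18.6) · sin74.1°·cos25.3° / [1 − cos(48.8°)]
    = 11.226 · 0.9617·0.9041 / [1 − 0.6587]
    = 11.226 · 0.8695 / 0.3413
    = 28.60 m

H_c = 28.60 m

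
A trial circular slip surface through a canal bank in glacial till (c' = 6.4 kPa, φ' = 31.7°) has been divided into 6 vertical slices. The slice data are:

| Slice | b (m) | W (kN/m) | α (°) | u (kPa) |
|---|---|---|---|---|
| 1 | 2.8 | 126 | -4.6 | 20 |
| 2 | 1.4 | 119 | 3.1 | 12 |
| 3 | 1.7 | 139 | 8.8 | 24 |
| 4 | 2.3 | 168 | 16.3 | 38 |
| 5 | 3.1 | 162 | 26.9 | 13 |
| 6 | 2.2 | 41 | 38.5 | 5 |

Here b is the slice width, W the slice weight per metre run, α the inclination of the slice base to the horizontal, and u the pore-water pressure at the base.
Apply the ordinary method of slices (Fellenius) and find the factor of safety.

Ordinary method of slices: FS = Σ[c'·Δl_i + (W_i cosα_i − u_i·Δl_i)·tanφ'] / Σ W_i sinα_i, with Δl_i = b_i / cosα_i.
Slice 1: Δl = 2.8/cos(-4.6°) = 2.809 m; N'_1 = 126·cos(-4.6°) − 20·2.809 = 69.4; c'Δl = 17.98; W sinα = -10.1
Slice 2: Δl = 1.4/cos3.1° = 1.402 m; N'_2 = 119·cos3.1° − 12·1.402 = 102.0; c'Δl = 8.97; W sinα = 6.4
Slice 3: Δl = 1.7/cos8.8° = 1.720 m; N'_3 = 139·cos8.8° − 24·1.720 = 96.1; c'Δl = 11.01; W sinα = 21.3
Slice 4: Δl = 2.3/cos16.3° = 2.396 m; N'_4 = 168·cos16.3° − 38·2.396 = 70.2; c'Δl = 15.34; W sinα = 47.2
Slice 5: Δl = 3.1/cos26.9° = 3.476 m; N'_5 = 162·cos26.9° − 13·3.476 = 99.3; c'Δl = 22.25; W sinα = 73.3
Slice 6: Δl = 2.2/cos38.5° = 2.811 m; N'_6 = 41·cos38.5° − 5·2.811 = 18.0; c'Δl = 17.99; W sinα = 25.5
Σc'Δl = 93.5 kN/m; ΣN' = 455.0 kN/m; ΣW sinα = 163.6 kN/m
Resisting = 93.5 + 455.0·tan31.7° = 93.5 + 281.0 = 374.5 kN/m
FS = 374.5 / 163.6 = 2.290

FS = 2.29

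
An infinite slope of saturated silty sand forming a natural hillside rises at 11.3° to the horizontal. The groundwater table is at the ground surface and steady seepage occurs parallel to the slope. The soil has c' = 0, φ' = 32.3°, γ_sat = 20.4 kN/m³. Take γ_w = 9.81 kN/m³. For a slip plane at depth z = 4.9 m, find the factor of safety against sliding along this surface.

FS = 1.64

With seepage parallel to the slope and the water table at the surface, the effective normal stress on the slip plane uses the buoyant unit weight γ' = γ_sat − γ_w while the driving shear stress uses γ_sat:
FS = [c' + γ' z cos²β tanφ'] / [γ_sat z sinβ cosβ]
(For c' = 0 this reduces to FS = (γ'/γ_sat)·tanφ'/tanβ.)
γ' = 20.4 − 9.81 = 10.59 kN/m³
Numerator = 0.0 + 10.59·4.9·cos²11.3°·tan32.3° = 0.0 + 10.59·4.9·0.9616·0.6322 = 31.545 kPa
Denominator = 20.4·4.9·sin11.3°·cos11.3° = 20.4·4.9·0.1959·0.9806 = 19.207 kPa
FS = 31.545 / 19.207 = 1.642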